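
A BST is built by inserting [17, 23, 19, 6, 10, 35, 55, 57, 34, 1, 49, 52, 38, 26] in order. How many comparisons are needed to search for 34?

Search path for 34: 17 -> 23 -> 35 -> 34
Found: True
Comparisons: 4


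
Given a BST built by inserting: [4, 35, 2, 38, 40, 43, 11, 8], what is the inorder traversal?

Tree insertion order: [4, 35, 2, 38, 40, 43, 11, 8]
Tree (level-order array): [4, 2, 35, None, None, 11, 38, 8, None, None, 40, None, None, None, 43]
Inorder traversal: [2, 4, 8, 11, 35, 38, 40, 43]


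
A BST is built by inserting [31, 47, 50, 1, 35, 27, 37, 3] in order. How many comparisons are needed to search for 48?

Search path for 48: 31 -> 47 -> 50
Found: False
Comparisons: 3


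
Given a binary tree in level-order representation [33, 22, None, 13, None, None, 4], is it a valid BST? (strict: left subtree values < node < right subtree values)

Level-order array: [33, 22, None, 13, None, None, 4]
Validate using subtree bounds (lo, hi): at each node, require lo < value < hi,
then recurse left with hi=value and right with lo=value.
Preorder trace (stopping at first violation):
  at node 33 with bounds (-inf, +inf): OK
  at node 22 with bounds (-inf, 33): OK
  at node 13 with bounds (-inf, 22): OK
  at node 4 with bounds (13, 22): VIOLATION
Node 4 violates its bound: not (13 < 4 < 22).
Result: Not a valid BST


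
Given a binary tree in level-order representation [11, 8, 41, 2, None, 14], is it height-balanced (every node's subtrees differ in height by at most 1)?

Tree (level-order array): [11, 8, 41, 2, None, 14]
Definition: a tree is height-balanced if, at every node, |h(left) - h(right)| <= 1 (empty subtree has height -1).
Bottom-up per-node check:
  node 2: h_left=-1, h_right=-1, diff=0 [OK], height=0
  node 8: h_left=0, h_right=-1, diff=1 [OK], height=1
  node 14: h_left=-1, h_right=-1, diff=0 [OK], height=0
  node 41: h_left=0, h_right=-1, diff=1 [OK], height=1
  node 11: h_left=1, h_right=1, diff=0 [OK], height=2
All nodes satisfy the balance condition.
Result: Balanced


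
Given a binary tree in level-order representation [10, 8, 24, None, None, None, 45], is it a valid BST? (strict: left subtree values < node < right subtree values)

Level-order array: [10, 8, 24, None, None, None, 45]
Validate using subtree bounds (lo, hi): at each node, require lo < value < hi,
then recurse left with hi=value and right with lo=value.
Preorder trace (stopping at first violation):
  at node 10 with bounds (-inf, +inf): OK
  at node 8 with bounds (-inf, 10): OK
  at node 24 with bounds (10, +inf): OK
  at node 45 with bounds (24, +inf): OK
No violation found at any node.
Result: Valid BST


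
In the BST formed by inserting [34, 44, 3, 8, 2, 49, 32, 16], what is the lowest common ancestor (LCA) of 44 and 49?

Tree insertion order: [34, 44, 3, 8, 2, 49, 32, 16]
Tree (level-order array): [34, 3, 44, 2, 8, None, 49, None, None, None, 32, None, None, 16]
In a BST, the LCA of p=44, q=49 is the first node v on the
root-to-leaf path with p <= v <= q (go left if both < v, right if both > v).
Walk from root:
  at 34: both 44 and 49 > 34, go right
  at 44: 44 <= 44 <= 49, this is the LCA
LCA = 44


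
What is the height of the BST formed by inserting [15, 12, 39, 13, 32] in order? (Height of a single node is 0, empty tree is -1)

Insertion order: [15, 12, 39, 13, 32]
Tree (level-order array): [15, 12, 39, None, 13, 32]
Compute height bottom-up (empty subtree = -1):
  height(13) = 1 + max(-1, -1) = 0
  height(12) = 1 + max(-1, 0) = 1
  height(32) = 1 + max(-1, -1) = 0
  height(39) = 1 + max(0, -1) = 1
  height(15) = 1 + max(1, 1) = 2
Height = 2


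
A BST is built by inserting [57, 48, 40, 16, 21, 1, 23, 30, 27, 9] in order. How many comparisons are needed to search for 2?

Search path for 2: 57 -> 48 -> 40 -> 16 -> 1 -> 9
Found: False
Comparisons: 6


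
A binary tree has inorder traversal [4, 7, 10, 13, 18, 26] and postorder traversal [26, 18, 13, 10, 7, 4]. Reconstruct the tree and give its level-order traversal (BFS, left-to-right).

Inorder:   [4, 7, 10, 13, 18, 26]
Postorder: [26, 18, 13, 10, 7, 4]
Algorithm: postorder visits root last, so walk postorder right-to-left;
each value is the root of the current inorder slice — split it at that
value, recurse on the right subtree first, then the left.
Recursive splits:
  root=4; inorder splits into left=[], right=[7, 10, 13, 18, 26]
  root=7; inorder splits into left=[], right=[10, 13, 18, 26]
  root=10; inorder splits into left=[], right=[13, 18, 26]
  root=13; inorder splits into left=[], right=[18, 26]
  root=18; inorder splits into left=[], right=[26]
  root=26; inorder splits into left=[], right=[]
Reconstructed level-order: [4, 7, 10, 13, 18, 26]


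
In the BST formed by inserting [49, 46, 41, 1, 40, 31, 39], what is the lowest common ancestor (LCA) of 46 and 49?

Tree insertion order: [49, 46, 41, 1, 40, 31, 39]
Tree (level-order array): [49, 46, None, 41, None, 1, None, None, 40, 31, None, None, 39]
In a BST, the LCA of p=46, q=49 is the first node v on the
root-to-leaf path with p <= v <= q (go left if both < v, right if both > v).
Walk from root:
  at 49: 46 <= 49 <= 49, this is the LCA
LCA = 49


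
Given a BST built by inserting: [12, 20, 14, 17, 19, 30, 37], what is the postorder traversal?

Tree insertion order: [12, 20, 14, 17, 19, 30, 37]
Tree (level-order array): [12, None, 20, 14, 30, None, 17, None, 37, None, 19]
Postorder traversal: [19, 17, 14, 37, 30, 20, 12]


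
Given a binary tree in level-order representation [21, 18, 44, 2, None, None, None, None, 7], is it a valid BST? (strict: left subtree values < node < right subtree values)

Level-order array: [21, 18, 44, 2, None, None, None, None, 7]
Validate using subtree bounds (lo, hi): at each node, require lo < value < hi,
then recurse left with hi=value and right with lo=value.
Preorder trace (stopping at first violation):
  at node 21 with bounds (-inf, +inf): OK
  at node 18 with bounds (-inf, 21): OK
  at node 2 with bounds (-inf, 18): OK
  at node 7 with bounds (2, 18): OK
  at node 44 with bounds (21, +inf): OK
No violation found at any node.
Result: Valid BST


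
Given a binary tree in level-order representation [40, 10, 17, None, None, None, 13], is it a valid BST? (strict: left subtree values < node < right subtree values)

Level-order array: [40, 10, 17, None, None, None, 13]
Validate using subtree bounds (lo, hi): at each node, require lo < value < hi,
then recurse left with hi=value and right with lo=value.
Preorder trace (stopping at first violation):
  at node 40 with bounds (-inf, +inf): OK
  at node 10 with bounds (-inf, 40): OK
  at node 17 with bounds (40, +inf): VIOLATION
Node 17 violates its bound: not (40 < 17 < +inf).
Result: Not a valid BST


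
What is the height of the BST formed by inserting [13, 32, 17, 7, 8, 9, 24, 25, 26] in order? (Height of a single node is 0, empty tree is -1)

Insertion order: [13, 32, 17, 7, 8, 9, 24, 25, 26]
Tree (level-order array): [13, 7, 32, None, 8, 17, None, None, 9, None, 24, None, None, None, 25, None, 26]
Compute height bottom-up (empty subtree = -1):
  height(9) = 1 + max(-1, -1) = 0
  height(8) = 1 + max(-1, 0) = 1
  height(7) = 1 + max(-1, 1) = 2
  height(26) = 1 + max(-1, -1) = 0
  height(25) = 1 + max(-1, 0) = 1
  height(24) = 1 + max(-1, 1) = 2
  height(17) = 1 + max(-1, 2) = 3
  height(32) = 1 + max(3, -1) = 4
  height(13) = 1 + max(2, 4) = 5
Height = 5


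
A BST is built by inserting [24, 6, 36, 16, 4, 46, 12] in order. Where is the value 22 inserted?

Starting tree (level order): [24, 6, 36, 4, 16, None, 46, None, None, 12]
Insertion path: 24 -> 6 -> 16
Result: insert 22 as right child of 16
Final tree (level order): [24, 6, 36, 4, 16, None, 46, None, None, 12, 22]


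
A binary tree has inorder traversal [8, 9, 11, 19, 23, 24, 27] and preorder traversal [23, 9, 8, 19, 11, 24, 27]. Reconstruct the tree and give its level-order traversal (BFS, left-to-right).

Inorder:  [8, 9, 11, 19, 23, 24, 27]
Preorder: [23, 9, 8, 19, 11, 24, 27]
Algorithm: preorder visits root first, so consume preorder in order;
for each root, split the current inorder slice at that value into
left-subtree inorder and right-subtree inorder, then recurse.
Recursive splits:
  root=23; inorder splits into left=[8, 9, 11, 19], right=[24, 27]
  root=9; inorder splits into left=[8], right=[11, 19]
  root=8; inorder splits into left=[], right=[]
  root=19; inorder splits into left=[11], right=[]
  root=11; inorder splits into left=[], right=[]
  root=24; inorder splits into left=[], right=[27]
  root=27; inorder splits into left=[], right=[]
Reconstructed level-order: [23, 9, 24, 8, 19, 27, 11]


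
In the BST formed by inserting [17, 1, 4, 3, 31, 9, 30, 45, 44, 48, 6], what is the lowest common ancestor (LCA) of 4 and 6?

Tree insertion order: [17, 1, 4, 3, 31, 9, 30, 45, 44, 48, 6]
Tree (level-order array): [17, 1, 31, None, 4, 30, 45, 3, 9, None, None, 44, 48, None, None, 6]
In a BST, the LCA of p=4, q=6 is the first node v on the
root-to-leaf path with p <= v <= q (go left if both < v, right if both > v).
Walk from root:
  at 17: both 4 and 6 < 17, go left
  at 1: both 4 and 6 > 1, go right
  at 4: 4 <= 4 <= 6, this is the LCA
LCA = 4


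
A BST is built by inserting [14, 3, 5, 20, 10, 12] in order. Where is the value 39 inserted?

Starting tree (level order): [14, 3, 20, None, 5, None, None, None, 10, None, 12]
Insertion path: 14 -> 20
Result: insert 39 as right child of 20
Final tree (level order): [14, 3, 20, None, 5, None, 39, None, 10, None, None, None, 12]


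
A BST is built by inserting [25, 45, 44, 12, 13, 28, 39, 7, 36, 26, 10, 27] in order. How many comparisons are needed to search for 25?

Search path for 25: 25
Found: True
Comparisons: 1


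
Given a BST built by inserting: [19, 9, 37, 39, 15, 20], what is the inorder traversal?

Tree insertion order: [19, 9, 37, 39, 15, 20]
Tree (level-order array): [19, 9, 37, None, 15, 20, 39]
Inorder traversal: [9, 15, 19, 20, 37, 39]


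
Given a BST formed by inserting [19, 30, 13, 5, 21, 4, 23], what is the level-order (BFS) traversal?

Tree insertion order: [19, 30, 13, 5, 21, 4, 23]
Tree (level-order array): [19, 13, 30, 5, None, 21, None, 4, None, None, 23]
BFS from the root, enqueuing left then right child of each popped node:
  queue [19] -> pop 19, enqueue [13, 30], visited so far: [19]
  queue [13, 30] -> pop 13, enqueue [5], visited so far: [19, 13]
  queue [30, 5] -> pop 30, enqueue [21], visited so far: [19, 13, 30]
  queue [5, 21] -> pop 5, enqueue [4], visited so far: [19, 13, 30, 5]
  queue [21, 4] -> pop 21, enqueue [23], visited so far: [19, 13, 30, 5, 21]
  queue [4, 23] -> pop 4, enqueue [none], visited so far: [19, 13, 30, 5, 21, 4]
  queue [23] -> pop 23, enqueue [none], visited so far: [19, 13, 30, 5, 21, 4, 23]
Result: [19, 13, 30, 5, 21, 4, 23]


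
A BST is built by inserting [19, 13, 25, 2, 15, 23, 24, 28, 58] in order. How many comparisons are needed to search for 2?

Search path for 2: 19 -> 13 -> 2
Found: True
Comparisons: 3


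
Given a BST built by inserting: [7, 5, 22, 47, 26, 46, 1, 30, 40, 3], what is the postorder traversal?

Tree insertion order: [7, 5, 22, 47, 26, 46, 1, 30, 40, 3]
Tree (level-order array): [7, 5, 22, 1, None, None, 47, None, 3, 26, None, None, None, None, 46, 30, None, None, 40]
Postorder traversal: [3, 1, 5, 40, 30, 46, 26, 47, 22, 7]


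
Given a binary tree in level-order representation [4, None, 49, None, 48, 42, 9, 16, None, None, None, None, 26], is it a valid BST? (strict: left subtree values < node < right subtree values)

Level-order array: [4, None, 49, None, 48, 42, 9, 16, None, None, None, None, 26]
Validate using subtree bounds (lo, hi): at each node, require lo < value < hi,
then recurse left with hi=value and right with lo=value.
Preorder trace (stopping at first violation):
  at node 4 with bounds (-inf, +inf): OK
  at node 49 with bounds (4, +inf): OK
  at node 48 with bounds (49, +inf): VIOLATION
Node 48 violates its bound: not (49 < 48 < +inf).
Result: Not a valid BST


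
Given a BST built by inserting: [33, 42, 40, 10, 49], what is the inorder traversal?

Tree insertion order: [33, 42, 40, 10, 49]
Tree (level-order array): [33, 10, 42, None, None, 40, 49]
Inorder traversal: [10, 33, 40, 42, 49]


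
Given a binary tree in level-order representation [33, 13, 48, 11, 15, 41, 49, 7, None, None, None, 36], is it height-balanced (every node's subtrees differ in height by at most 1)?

Tree (level-order array): [33, 13, 48, 11, 15, 41, 49, 7, None, None, None, 36]
Definition: a tree is height-balanced if, at every node, |h(left) - h(right)| <= 1 (empty subtree has height -1).
Bottom-up per-node check:
  node 7: h_left=-1, h_right=-1, diff=0 [OK], height=0
  node 11: h_left=0, h_right=-1, diff=1 [OK], height=1
  node 15: h_left=-1, h_right=-1, diff=0 [OK], height=0
  node 13: h_left=1, h_right=0, diff=1 [OK], height=2
  node 36: h_left=-1, h_right=-1, diff=0 [OK], height=0
  node 41: h_left=0, h_right=-1, diff=1 [OK], height=1
  node 49: h_left=-1, h_right=-1, diff=0 [OK], height=0
  node 48: h_left=1, h_right=0, diff=1 [OK], height=2
  node 33: h_left=2, h_right=2, diff=0 [OK], height=3
All nodes satisfy the balance condition.
Result: Balanced


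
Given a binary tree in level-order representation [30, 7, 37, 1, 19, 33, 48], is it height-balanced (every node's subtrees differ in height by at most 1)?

Tree (level-order array): [30, 7, 37, 1, 19, 33, 48]
Definition: a tree is height-balanced if, at every node, |h(left) - h(right)| <= 1 (empty subtree has height -1).
Bottom-up per-node check:
  node 1: h_left=-1, h_right=-1, diff=0 [OK], height=0
  node 19: h_left=-1, h_right=-1, diff=0 [OK], height=0
  node 7: h_left=0, h_right=0, diff=0 [OK], height=1
  node 33: h_left=-1, h_right=-1, diff=0 [OK], height=0
  node 48: h_left=-1, h_right=-1, diff=0 [OK], height=0
  node 37: h_left=0, h_right=0, diff=0 [OK], height=1
  node 30: h_left=1, h_right=1, diff=0 [OK], height=2
All nodes satisfy the balance condition.
Result: Balanced


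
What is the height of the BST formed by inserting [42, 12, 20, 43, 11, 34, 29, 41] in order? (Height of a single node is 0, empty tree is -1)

Insertion order: [42, 12, 20, 43, 11, 34, 29, 41]
Tree (level-order array): [42, 12, 43, 11, 20, None, None, None, None, None, 34, 29, 41]
Compute height bottom-up (empty subtree = -1):
  height(11) = 1 + max(-1, -1) = 0
  height(29) = 1 + max(-1, -1) = 0
  height(41) = 1 + max(-1, -1) = 0
  height(34) = 1 + max(0, 0) = 1
  height(20) = 1 + max(-1, 1) = 2
  height(12) = 1 + max(0, 2) = 3
  height(43) = 1 + max(-1, -1) = 0
  height(42) = 1 + max(3, 0) = 4
Height = 4


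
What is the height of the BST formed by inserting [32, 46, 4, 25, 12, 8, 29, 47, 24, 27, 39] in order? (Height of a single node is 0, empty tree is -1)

Insertion order: [32, 46, 4, 25, 12, 8, 29, 47, 24, 27, 39]
Tree (level-order array): [32, 4, 46, None, 25, 39, 47, 12, 29, None, None, None, None, 8, 24, 27]
Compute height bottom-up (empty subtree = -1):
  height(8) = 1 + max(-1, -1) = 0
  height(24) = 1 + max(-1, -1) = 0
  height(12) = 1 + max(0, 0) = 1
  height(27) = 1 + max(-1, -1) = 0
  height(29) = 1 + max(0, -1) = 1
  height(25) = 1 + max(1, 1) = 2
  height(4) = 1 + max(-1, 2) = 3
  height(39) = 1 + max(-1, -1) = 0
  height(47) = 1 + max(-1, -1) = 0
  height(46) = 1 + max(0, 0) = 1
  height(32) = 1 + max(3, 1) = 4
Height = 4


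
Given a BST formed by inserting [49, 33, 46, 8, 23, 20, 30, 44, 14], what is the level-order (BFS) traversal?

Tree insertion order: [49, 33, 46, 8, 23, 20, 30, 44, 14]
Tree (level-order array): [49, 33, None, 8, 46, None, 23, 44, None, 20, 30, None, None, 14]
BFS from the root, enqueuing left then right child of each popped node:
  queue [49] -> pop 49, enqueue [33], visited so far: [49]
  queue [33] -> pop 33, enqueue [8, 46], visited so far: [49, 33]
  queue [8, 46] -> pop 8, enqueue [23], visited so far: [49, 33, 8]
  queue [46, 23] -> pop 46, enqueue [44], visited so far: [49, 33, 8, 46]
  queue [23, 44] -> pop 23, enqueue [20, 30], visited so far: [49, 33, 8, 46, 23]
  queue [44, 20, 30] -> pop 44, enqueue [none], visited so far: [49, 33, 8, 46, 23, 44]
  queue [20, 30] -> pop 20, enqueue [14], visited so far: [49, 33, 8, 46, 23, 44, 20]
  queue [30, 14] -> pop 30, enqueue [none], visited so far: [49, 33, 8, 46, 23, 44, 20, 30]
  queue [14] -> pop 14, enqueue [none], visited so far: [49, 33, 8, 46, 23, 44, 20, 30, 14]
Result: [49, 33, 8, 46, 23, 44, 20, 30, 14]


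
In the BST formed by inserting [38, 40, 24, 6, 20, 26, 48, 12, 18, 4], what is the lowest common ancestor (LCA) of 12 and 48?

Tree insertion order: [38, 40, 24, 6, 20, 26, 48, 12, 18, 4]
Tree (level-order array): [38, 24, 40, 6, 26, None, 48, 4, 20, None, None, None, None, None, None, 12, None, None, 18]
In a BST, the LCA of p=12, q=48 is the first node v on the
root-to-leaf path with p <= v <= q (go left if both < v, right if both > v).
Walk from root:
  at 38: 12 <= 38 <= 48, this is the LCA
LCA = 38


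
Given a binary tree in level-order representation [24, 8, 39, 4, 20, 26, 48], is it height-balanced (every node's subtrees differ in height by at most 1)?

Tree (level-order array): [24, 8, 39, 4, 20, 26, 48]
Definition: a tree is height-balanced if, at every node, |h(left) - h(right)| <= 1 (empty subtree has height -1).
Bottom-up per-node check:
  node 4: h_left=-1, h_right=-1, diff=0 [OK], height=0
  node 20: h_left=-1, h_right=-1, diff=0 [OK], height=0
  node 8: h_left=0, h_right=0, diff=0 [OK], height=1
  node 26: h_left=-1, h_right=-1, diff=0 [OK], height=0
  node 48: h_left=-1, h_right=-1, diff=0 [OK], height=0
  node 39: h_left=0, h_right=0, diff=0 [OK], height=1
  node 24: h_left=1, h_right=1, diff=0 [OK], height=2
All nodes satisfy the balance condition.
Result: Balanced


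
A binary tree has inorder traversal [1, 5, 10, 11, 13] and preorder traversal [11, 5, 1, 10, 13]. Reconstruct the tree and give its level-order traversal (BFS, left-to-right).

Inorder:  [1, 5, 10, 11, 13]
Preorder: [11, 5, 1, 10, 13]
Algorithm: preorder visits root first, so consume preorder in order;
for each root, split the current inorder slice at that value into
left-subtree inorder and right-subtree inorder, then recurse.
Recursive splits:
  root=11; inorder splits into left=[1, 5, 10], right=[13]
  root=5; inorder splits into left=[1], right=[10]
  root=1; inorder splits into left=[], right=[]
  root=10; inorder splits into left=[], right=[]
  root=13; inorder splits into left=[], right=[]
Reconstructed level-order: [11, 5, 13, 1, 10]


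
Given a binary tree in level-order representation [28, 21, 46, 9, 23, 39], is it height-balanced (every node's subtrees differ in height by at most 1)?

Tree (level-order array): [28, 21, 46, 9, 23, 39]
Definition: a tree is height-balanced if, at every node, |h(left) - h(right)| <= 1 (empty subtree has height -1).
Bottom-up per-node check:
  node 9: h_left=-1, h_right=-1, diff=0 [OK], height=0
  node 23: h_left=-1, h_right=-1, diff=0 [OK], height=0
  node 21: h_left=0, h_right=0, diff=0 [OK], height=1
  node 39: h_left=-1, h_right=-1, diff=0 [OK], height=0
  node 46: h_left=0, h_right=-1, diff=1 [OK], height=1
  node 28: h_left=1, h_right=1, diff=0 [OK], height=2
All nodes satisfy the balance condition.
Result: Balanced


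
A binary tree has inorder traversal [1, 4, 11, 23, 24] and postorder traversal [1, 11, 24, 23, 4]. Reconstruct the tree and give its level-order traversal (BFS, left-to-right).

Inorder:   [1, 4, 11, 23, 24]
Postorder: [1, 11, 24, 23, 4]
Algorithm: postorder visits root last, so walk postorder right-to-left;
each value is the root of the current inorder slice — split it at that
value, recurse on the right subtree first, then the left.
Recursive splits:
  root=4; inorder splits into left=[1], right=[11, 23, 24]
  root=23; inorder splits into left=[11], right=[24]
  root=24; inorder splits into left=[], right=[]
  root=11; inorder splits into left=[], right=[]
  root=1; inorder splits into left=[], right=[]
Reconstructed level-order: [4, 1, 23, 11, 24]


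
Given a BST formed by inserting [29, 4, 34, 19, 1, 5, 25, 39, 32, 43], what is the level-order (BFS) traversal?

Tree insertion order: [29, 4, 34, 19, 1, 5, 25, 39, 32, 43]
Tree (level-order array): [29, 4, 34, 1, 19, 32, 39, None, None, 5, 25, None, None, None, 43]
BFS from the root, enqueuing left then right child of each popped node:
  queue [29] -> pop 29, enqueue [4, 34], visited so far: [29]
  queue [4, 34] -> pop 4, enqueue [1, 19], visited so far: [29, 4]
  queue [34, 1, 19] -> pop 34, enqueue [32, 39], visited so far: [29, 4, 34]
  queue [1, 19, 32, 39] -> pop 1, enqueue [none], visited so far: [29, 4, 34, 1]
  queue [19, 32, 39] -> pop 19, enqueue [5, 25], visited so far: [29, 4, 34, 1, 19]
  queue [32, 39, 5, 25] -> pop 32, enqueue [none], visited so far: [29, 4, 34, 1, 19, 32]
  queue [39, 5, 25] -> pop 39, enqueue [43], visited so far: [29, 4, 34, 1, 19, 32, 39]
  queue [5, 25, 43] -> pop 5, enqueue [none], visited so far: [29, 4, 34, 1, 19, 32, 39, 5]
  queue [25, 43] -> pop 25, enqueue [none], visited so far: [29, 4, 34, 1, 19, 32, 39, 5, 25]
  queue [43] -> pop 43, enqueue [none], visited so far: [29, 4, 34, 1, 19, 32, 39, 5, 25, 43]
Result: [29, 4, 34, 1, 19, 32, 39, 5, 25, 43]


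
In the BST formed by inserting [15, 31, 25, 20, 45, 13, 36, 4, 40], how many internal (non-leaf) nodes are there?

Tree built from: [15, 31, 25, 20, 45, 13, 36, 4, 40]
Tree (level-order array): [15, 13, 31, 4, None, 25, 45, None, None, 20, None, 36, None, None, None, None, 40]
Rule: An internal node has at least one child.
Per-node child counts:
  node 15: 2 child(ren)
  node 13: 1 child(ren)
  node 4: 0 child(ren)
  node 31: 2 child(ren)
  node 25: 1 child(ren)
  node 20: 0 child(ren)
  node 45: 1 child(ren)
  node 36: 1 child(ren)
  node 40: 0 child(ren)
Matching nodes: [15, 13, 31, 25, 45, 36]
Count of internal (non-leaf) nodes: 6


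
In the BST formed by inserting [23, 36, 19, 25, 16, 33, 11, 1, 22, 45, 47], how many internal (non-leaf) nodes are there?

Tree built from: [23, 36, 19, 25, 16, 33, 11, 1, 22, 45, 47]
Tree (level-order array): [23, 19, 36, 16, 22, 25, 45, 11, None, None, None, None, 33, None, 47, 1]
Rule: An internal node has at least one child.
Per-node child counts:
  node 23: 2 child(ren)
  node 19: 2 child(ren)
  node 16: 1 child(ren)
  node 11: 1 child(ren)
  node 1: 0 child(ren)
  node 22: 0 child(ren)
  node 36: 2 child(ren)
  node 25: 1 child(ren)
  node 33: 0 child(ren)
  node 45: 1 child(ren)
  node 47: 0 child(ren)
Matching nodes: [23, 19, 16, 11, 36, 25, 45]
Count of internal (non-leaf) nodes: 7


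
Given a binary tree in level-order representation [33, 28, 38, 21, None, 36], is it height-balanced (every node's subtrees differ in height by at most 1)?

Tree (level-order array): [33, 28, 38, 21, None, 36]
Definition: a tree is height-balanced if, at every node, |h(left) - h(right)| <= 1 (empty subtree has height -1).
Bottom-up per-node check:
  node 21: h_left=-1, h_right=-1, diff=0 [OK], height=0
  node 28: h_left=0, h_right=-1, diff=1 [OK], height=1
  node 36: h_left=-1, h_right=-1, diff=0 [OK], height=0
  node 38: h_left=0, h_right=-1, diff=1 [OK], height=1
  node 33: h_left=1, h_right=1, diff=0 [OK], height=2
All nodes satisfy the balance condition.
Result: Balanced


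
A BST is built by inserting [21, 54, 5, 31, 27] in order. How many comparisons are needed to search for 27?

Search path for 27: 21 -> 54 -> 31 -> 27
Found: True
Comparisons: 4


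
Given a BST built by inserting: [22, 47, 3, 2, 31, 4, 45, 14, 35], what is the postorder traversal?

Tree insertion order: [22, 47, 3, 2, 31, 4, 45, 14, 35]
Tree (level-order array): [22, 3, 47, 2, 4, 31, None, None, None, None, 14, None, 45, None, None, 35]
Postorder traversal: [2, 14, 4, 3, 35, 45, 31, 47, 22]


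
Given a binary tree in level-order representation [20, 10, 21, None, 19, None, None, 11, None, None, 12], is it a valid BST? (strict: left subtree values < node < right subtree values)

Level-order array: [20, 10, 21, None, 19, None, None, 11, None, None, 12]
Validate using subtree bounds (lo, hi): at each node, require lo < value < hi,
then recurse left with hi=value and right with lo=value.
Preorder trace (stopping at first violation):
  at node 20 with bounds (-inf, +inf): OK
  at node 10 with bounds (-inf, 20): OK
  at node 19 with bounds (10, 20): OK
  at node 11 with bounds (10, 19): OK
  at node 12 with bounds (11, 19): OK
  at node 21 with bounds (20, +inf): OK
No violation found at any node.
Result: Valid BST


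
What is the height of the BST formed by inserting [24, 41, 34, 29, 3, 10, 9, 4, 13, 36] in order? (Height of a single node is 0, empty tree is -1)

Insertion order: [24, 41, 34, 29, 3, 10, 9, 4, 13, 36]
Tree (level-order array): [24, 3, 41, None, 10, 34, None, 9, 13, 29, 36, 4]
Compute height bottom-up (empty subtree = -1):
  height(4) = 1 + max(-1, -1) = 0
  height(9) = 1 + max(0, -1) = 1
  height(13) = 1 + max(-1, -1) = 0
  height(10) = 1 + max(1, 0) = 2
  height(3) = 1 + max(-1, 2) = 3
  height(29) = 1 + max(-1, -1) = 0
  height(36) = 1 + max(-1, -1) = 0
  height(34) = 1 + max(0, 0) = 1
  height(41) = 1 + max(1, -1) = 2
  height(24) = 1 + max(3, 2) = 4
Height = 4


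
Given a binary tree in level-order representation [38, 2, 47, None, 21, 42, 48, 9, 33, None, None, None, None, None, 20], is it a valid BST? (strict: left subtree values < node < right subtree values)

Level-order array: [38, 2, 47, None, 21, 42, 48, 9, 33, None, None, None, None, None, 20]
Validate using subtree bounds (lo, hi): at each node, require lo < value < hi,
then recurse left with hi=value and right with lo=value.
Preorder trace (stopping at first violation):
  at node 38 with bounds (-inf, +inf): OK
  at node 2 with bounds (-inf, 38): OK
  at node 21 with bounds (2, 38): OK
  at node 9 with bounds (2, 21): OK
  at node 20 with bounds (9, 21): OK
  at node 33 with bounds (21, 38): OK
  at node 47 with bounds (38, +inf): OK
  at node 42 with bounds (38, 47): OK
  at node 48 with bounds (47, +inf): OK
No violation found at any node.
Result: Valid BST


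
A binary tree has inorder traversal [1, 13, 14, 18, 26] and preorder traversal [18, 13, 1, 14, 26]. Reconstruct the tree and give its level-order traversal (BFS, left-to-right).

Inorder:  [1, 13, 14, 18, 26]
Preorder: [18, 13, 1, 14, 26]
Algorithm: preorder visits root first, so consume preorder in order;
for each root, split the current inorder slice at that value into
left-subtree inorder and right-subtree inorder, then recurse.
Recursive splits:
  root=18; inorder splits into left=[1, 13, 14], right=[26]
  root=13; inorder splits into left=[1], right=[14]
  root=1; inorder splits into left=[], right=[]
  root=14; inorder splits into left=[], right=[]
  root=26; inorder splits into left=[], right=[]
Reconstructed level-order: [18, 13, 26, 1, 14]


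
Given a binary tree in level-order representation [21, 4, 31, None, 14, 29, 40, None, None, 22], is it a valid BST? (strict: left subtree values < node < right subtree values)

Level-order array: [21, 4, 31, None, 14, 29, 40, None, None, 22]
Validate using subtree bounds (lo, hi): at each node, require lo < value < hi,
then recurse left with hi=value and right with lo=value.
Preorder trace (stopping at first violation):
  at node 21 with bounds (-inf, +inf): OK
  at node 4 with bounds (-inf, 21): OK
  at node 14 with bounds (4, 21): OK
  at node 31 with bounds (21, +inf): OK
  at node 29 with bounds (21, 31): OK
  at node 22 with bounds (21, 29): OK
  at node 40 with bounds (31, +inf): OK
No violation found at any node.
Result: Valid BST


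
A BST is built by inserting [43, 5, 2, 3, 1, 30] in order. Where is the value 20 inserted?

Starting tree (level order): [43, 5, None, 2, 30, 1, 3]
Insertion path: 43 -> 5 -> 30
Result: insert 20 as left child of 30
Final tree (level order): [43, 5, None, 2, 30, 1, 3, 20]


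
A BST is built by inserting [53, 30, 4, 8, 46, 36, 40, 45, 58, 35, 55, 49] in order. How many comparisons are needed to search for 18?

Search path for 18: 53 -> 30 -> 4 -> 8
Found: False
Comparisons: 4


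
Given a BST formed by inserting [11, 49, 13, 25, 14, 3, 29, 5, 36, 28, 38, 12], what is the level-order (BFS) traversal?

Tree insertion order: [11, 49, 13, 25, 14, 3, 29, 5, 36, 28, 38, 12]
Tree (level-order array): [11, 3, 49, None, 5, 13, None, None, None, 12, 25, None, None, 14, 29, None, None, 28, 36, None, None, None, 38]
BFS from the root, enqueuing left then right child of each popped node:
  queue [11] -> pop 11, enqueue [3, 49], visited so far: [11]
  queue [3, 49] -> pop 3, enqueue [5], visited so far: [11, 3]
  queue [49, 5] -> pop 49, enqueue [13], visited so far: [11, 3, 49]
  queue [5, 13] -> pop 5, enqueue [none], visited so far: [11, 3, 49, 5]
  queue [13] -> pop 13, enqueue [12, 25], visited so far: [11, 3, 49, 5, 13]
  queue [12, 25] -> pop 12, enqueue [none], visited so far: [11, 3, 49, 5, 13, 12]
  queue [25] -> pop 25, enqueue [14, 29], visited so far: [11, 3, 49, 5, 13, 12, 25]
  queue [14, 29] -> pop 14, enqueue [none], visited so far: [11, 3, 49, 5, 13, 12, 25, 14]
  queue [29] -> pop 29, enqueue [28, 36], visited so far: [11, 3, 49, 5, 13, 12, 25, 14, 29]
  queue [28, 36] -> pop 28, enqueue [none], visited so far: [11, 3, 49, 5, 13, 12, 25, 14, 29, 28]
  queue [36] -> pop 36, enqueue [38], visited so far: [11, 3, 49, 5, 13, 12, 25, 14, 29, 28, 36]
  queue [38] -> pop 38, enqueue [none], visited so far: [11, 3, 49, 5, 13, 12, 25, 14, 29, 28, 36, 38]
Result: [11, 3, 49, 5, 13, 12, 25, 14, 29, 28, 36, 38]


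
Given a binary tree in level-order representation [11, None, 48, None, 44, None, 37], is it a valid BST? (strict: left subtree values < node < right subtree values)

Level-order array: [11, None, 48, None, 44, None, 37]
Validate using subtree bounds (lo, hi): at each node, require lo < value < hi,
then recurse left with hi=value and right with lo=value.
Preorder trace (stopping at first violation):
  at node 11 with bounds (-inf, +inf): OK
  at node 48 with bounds (11, +inf): OK
  at node 44 with bounds (48, +inf): VIOLATION
Node 44 violates its bound: not (48 < 44 < +inf).
Result: Not a valid BST


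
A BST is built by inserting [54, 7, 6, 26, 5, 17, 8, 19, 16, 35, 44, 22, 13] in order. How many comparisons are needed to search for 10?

Search path for 10: 54 -> 7 -> 26 -> 17 -> 8 -> 16 -> 13
Found: False
Comparisons: 7


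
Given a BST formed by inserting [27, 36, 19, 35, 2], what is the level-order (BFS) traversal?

Tree insertion order: [27, 36, 19, 35, 2]
Tree (level-order array): [27, 19, 36, 2, None, 35]
BFS from the root, enqueuing left then right child of each popped node:
  queue [27] -> pop 27, enqueue [19, 36], visited so far: [27]
  queue [19, 36] -> pop 19, enqueue [2], visited so far: [27, 19]
  queue [36, 2] -> pop 36, enqueue [35], visited so far: [27, 19, 36]
  queue [2, 35] -> pop 2, enqueue [none], visited so far: [27, 19, 36, 2]
  queue [35] -> pop 35, enqueue [none], visited so far: [27, 19, 36, 2, 35]
Result: [27, 19, 36, 2, 35]


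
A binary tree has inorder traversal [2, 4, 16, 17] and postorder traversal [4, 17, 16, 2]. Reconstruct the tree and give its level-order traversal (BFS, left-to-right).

Inorder:   [2, 4, 16, 17]
Postorder: [4, 17, 16, 2]
Algorithm: postorder visits root last, so walk postorder right-to-left;
each value is the root of the current inorder slice — split it at that
value, recurse on the right subtree first, then the left.
Recursive splits:
  root=2; inorder splits into left=[], right=[4, 16, 17]
  root=16; inorder splits into left=[4], right=[17]
  root=17; inorder splits into left=[], right=[]
  root=4; inorder splits into left=[], right=[]
Reconstructed level-order: [2, 16, 4, 17]


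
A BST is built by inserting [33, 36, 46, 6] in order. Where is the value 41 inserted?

Starting tree (level order): [33, 6, 36, None, None, None, 46]
Insertion path: 33 -> 36 -> 46
Result: insert 41 as left child of 46
Final tree (level order): [33, 6, 36, None, None, None, 46, 41]


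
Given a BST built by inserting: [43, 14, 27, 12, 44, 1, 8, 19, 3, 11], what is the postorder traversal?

Tree insertion order: [43, 14, 27, 12, 44, 1, 8, 19, 3, 11]
Tree (level-order array): [43, 14, 44, 12, 27, None, None, 1, None, 19, None, None, 8, None, None, 3, 11]
Postorder traversal: [3, 11, 8, 1, 12, 19, 27, 14, 44, 43]


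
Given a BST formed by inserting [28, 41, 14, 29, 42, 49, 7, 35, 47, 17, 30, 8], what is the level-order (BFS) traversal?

Tree insertion order: [28, 41, 14, 29, 42, 49, 7, 35, 47, 17, 30, 8]
Tree (level-order array): [28, 14, 41, 7, 17, 29, 42, None, 8, None, None, None, 35, None, 49, None, None, 30, None, 47]
BFS from the root, enqueuing left then right child of each popped node:
  queue [28] -> pop 28, enqueue [14, 41], visited so far: [28]
  queue [14, 41] -> pop 14, enqueue [7, 17], visited so far: [28, 14]
  queue [41, 7, 17] -> pop 41, enqueue [29, 42], visited so far: [28, 14, 41]
  queue [7, 17, 29, 42] -> pop 7, enqueue [8], visited so far: [28, 14, 41, 7]
  queue [17, 29, 42, 8] -> pop 17, enqueue [none], visited so far: [28, 14, 41, 7, 17]
  queue [29, 42, 8] -> pop 29, enqueue [35], visited so far: [28, 14, 41, 7, 17, 29]
  queue [42, 8, 35] -> pop 42, enqueue [49], visited so far: [28, 14, 41, 7, 17, 29, 42]
  queue [8, 35, 49] -> pop 8, enqueue [none], visited so far: [28, 14, 41, 7, 17, 29, 42, 8]
  queue [35, 49] -> pop 35, enqueue [30], visited so far: [28, 14, 41, 7, 17, 29, 42, 8, 35]
  queue [49, 30] -> pop 49, enqueue [47], visited so far: [28, 14, 41, 7, 17, 29, 42, 8, 35, 49]
  queue [30, 47] -> pop 30, enqueue [none], visited so far: [28, 14, 41, 7, 17, 29, 42, 8, 35, 49, 30]
  queue [47] -> pop 47, enqueue [none], visited so far: [28, 14, 41, 7, 17, 29, 42, 8, 35, 49, 30, 47]
Result: [28, 14, 41, 7, 17, 29, 42, 8, 35, 49, 30, 47]


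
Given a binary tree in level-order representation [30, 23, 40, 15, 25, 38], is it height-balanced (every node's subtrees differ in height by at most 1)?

Tree (level-order array): [30, 23, 40, 15, 25, 38]
Definition: a tree is height-balanced if, at every node, |h(left) - h(right)| <= 1 (empty subtree has height -1).
Bottom-up per-node check:
  node 15: h_left=-1, h_right=-1, diff=0 [OK], height=0
  node 25: h_left=-1, h_right=-1, diff=0 [OK], height=0
  node 23: h_left=0, h_right=0, diff=0 [OK], height=1
  node 38: h_left=-1, h_right=-1, diff=0 [OK], height=0
  node 40: h_left=0, h_right=-1, diff=1 [OK], height=1
  node 30: h_left=1, h_right=1, diff=0 [OK], height=2
All nodes satisfy the balance condition.
Result: Balanced


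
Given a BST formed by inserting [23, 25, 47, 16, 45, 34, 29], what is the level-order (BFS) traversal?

Tree insertion order: [23, 25, 47, 16, 45, 34, 29]
Tree (level-order array): [23, 16, 25, None, None, None, 47, 45, None, 34, None, 29]
BFS from the root, enqueuing left then right child of each popped node:
  queue [23] -> pop 23, enqueue [16, 25], visited so far: [23]
  queue [16, 25] -> pop 16, enqueue [none], visited so far: [23, 16]
  queue [25] -> pop 25, enqueue [47], visited so far: [23, 16, 25]
  queue [47] -> pop 47, enqueue [45], visited so far: [23, 16, 25, 47]
  queue [45] -> pop 45, enqueue [34], visited so far: [23, 16, 25, 47, 45]
  queue [34] -> pop 34, enqueue [29], visited so far: [23, 16, 25, 47, 45, 34]
  queue [29] -> pop 29, enqueue [none], visited so far: [23, 16, 25, 47, 45, 34, 29]
Result: [23, 16, 25, 47, 45, 34, 29]


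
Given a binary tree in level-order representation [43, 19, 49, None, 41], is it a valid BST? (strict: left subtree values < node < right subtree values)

Level-order array: [43, 19, 49, None, 41]
Validate using subtree bounds (lo, hi): at each node, require lo < value < hi,
then recurse left with hi=value and right with lo=value.
Preorder trace (stopping at first violation):
  at node 43 with bounds (-inf, +inf): OK
  at node 19 with bounds (-inf, 43): OK
  at node 41 with bounds (19, 43): OK
  at node 49 with bounds (43, +inf): OK
No violation found at any node.
Result: Valid BST


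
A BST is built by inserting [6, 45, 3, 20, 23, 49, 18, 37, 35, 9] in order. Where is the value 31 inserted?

Starting tree (level order): [6, 3, 45, None, None, 20, 49, 18, 23, None, None, 9, None, None, 37, None, None, 35]
Insertion path: 6 -> 45 -> 20 -> 23 -> 37 -> 35
Result: insert 31 as left child of 35
Final tree (level order): [6, 3, 45, None, None, 20, 49, 18, 23, None, None, 9, None, None, 37, None, None, 35, None, 31]


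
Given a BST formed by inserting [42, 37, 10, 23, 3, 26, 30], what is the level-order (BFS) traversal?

Tree insertion order: [42, 37, 10, 23, 3, 26, 30]
Tree (level-order array): [42, 37, None, 10, None, 3, 23, None, None, None, 26, None, 30]
BFS from the root, enqueuing left then right child of each popped node:
  queue [42] -> pop 42, enqueue [37], visited so far: [42]
  queue [37] -> pop 37, enqueue [10], visited so far: [42, 37]
  queue [10] -> pop 10, enqueue [3, 23], visited so far: [42, 37, 10]
  queue [3, 23] -> pop 3, enqueue [none], visited so far: [42, 37, 10, 3]
  queue [23] -> pop 23, enqueue [26], visited so far: [42, 37, 10, 3, 23]
  queue [26] -> pop 26, enqueue [30], visited so far: [42, 37, 10, 3, 23, 26]
  queue [30] -> pop 30, enqueue [none], visited so far: [42, 37, 10, 3, 23, 26, 30]
Result: [42, 37, 10, 3, 23, 26, 30]


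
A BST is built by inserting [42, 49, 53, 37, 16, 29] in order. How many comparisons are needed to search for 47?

Search path for 47: 42 -> 49
Found: False
Comparisons: 2


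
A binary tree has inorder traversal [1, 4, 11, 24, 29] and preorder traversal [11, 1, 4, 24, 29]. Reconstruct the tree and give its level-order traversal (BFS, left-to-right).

Inorder:  [1, 4, 11, 24, 29]
Preorder: [11, 1, 4, 24, 29]
Algorithm: preorder visits root first, so consume preorder in order;
for each root, split the current inorder slice at that value into
left-subtree inorder and right-subtree inorder, then recurse.
Recursive splits:
  root=11; inorder splits into left=[1, 4], right=[24, 29]
  root=1; inorder splits into left=[], right=[4]
  root=4; inorder splits into left=[], right=[]
  root=24; inorder splits into left=[], right=[29]
  root=29; inorder splits into left=[], right=[]
Reconstructed level-order: [11, 1, 24, 4, 29]


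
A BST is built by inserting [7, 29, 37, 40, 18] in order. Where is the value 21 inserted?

Starting tree (level order): [7, None, 29, 18, 37, None, None, None, 40]
Insertion path: 7 -> 29 -> 18
Result: insert 21 as right child of 18
Final tree (level order): [7, None, 29, 18, 37, None, 21, None, 40]


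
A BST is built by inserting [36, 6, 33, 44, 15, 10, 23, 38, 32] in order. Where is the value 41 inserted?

Starting tree (level order): [36, 6, 44, None, 33, 38, None, 15, None, None, None, 10, 23, None, None, None, 32]
Insertion path: 36 -> 44 -> 38
Result: insert 41 as right child of 38
Final tree (level order): [36, 6, 44, None, 33, 38, None, 15, None, None, 41, 10, 23, None, None, None, None, None, 32]


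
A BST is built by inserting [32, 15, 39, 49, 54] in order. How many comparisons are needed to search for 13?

Search path for 13: 32 -> 15
Found: False
Comparisons: 2


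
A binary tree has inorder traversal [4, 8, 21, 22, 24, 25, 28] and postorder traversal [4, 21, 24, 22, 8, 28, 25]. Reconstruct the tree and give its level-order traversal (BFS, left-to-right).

Inorder:   [4, 8, 21, 22, 24, 25, 28]
Postorder: [4, 21, 24, 22, 8, 28, 25]
Algorithm: postorder visits root last, so walk postorder right-to-left;
each value is the root of the current inorder slice — split it at that
value, recurse on the right subtree first, then the left.
Recursive splits:
  root=25; inorder splits into left=[4, 8, 21, 22, 24], right=[28]
  root=28; inorder splits into left=[], right=[]
  root=8; inorder splits into left=[4], right=[21, 22, 24]
  root=22; inorder splits into left=[21], right=[24]
  root=24; inorder splits into left=[], right=[]
  root=21; inorder splits into left=[], right=[]
  root=4; inorder splits into left=[], right=[]
Reconstructed level-order: [25, 8, 28, 4, 22, 21, 24]


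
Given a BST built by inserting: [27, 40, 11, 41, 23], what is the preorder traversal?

Tree insertion order: [27, 40, 11, 41, 23]
Tree (level-order array): [27, 11, 40, None, 23, None, 41]
Preorder traversal: [27, 11, 23, 40, 41]
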